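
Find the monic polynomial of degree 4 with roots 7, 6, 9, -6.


A monic polynomial with roots 7, 6, 9, -6 is:
p(x) = (x - 7)(x - 6)(x - 9)(x + 6)
After multiplying by (x - 7): x - 7
After multiplying by (x - 6): x^2 - 13x + 42
After multiplying by (x - 9): x^3 - 22x^2 + 159x - 378
After multiplying by (x + 6): x^4 - 16x^3 + 27x^2 + 576x - 2268

x^4 - 16x^3 + 27x^2 + 576x - 2268


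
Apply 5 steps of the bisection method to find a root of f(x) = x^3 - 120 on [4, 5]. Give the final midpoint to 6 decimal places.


f(x) = x^3 - 120
f(4) = -56 < 0
f(5) = 5 > 0

Step 1: midpoint = (4.000000 + 5.000000)/2 = 4.500000
  f(4.500000) = -28.875000
  f(mid) < 0, so root is in [4.500000, 5.000000]

Step 2: midpoint = (4.500000 + 5.000000)/2 = 4.750000
  f(4.750000) = -12.828125
  f(mid) < 0, so root is in [4.750000, 5.000000]

Step 3: midpoint = (4.750000 + 5.000000)/2 = 4.875000
  f(4.875000) = -4.142578
  f(mid) < 0, so root is in [4.875000, 5.000000]

Step 4: midpoint = (4.875000 + 5.000000)/2 = 4.937500
  f(4.937500) = 0.370850
  f(mid) > 0, so root is in [4.875000, 4.937500]

Step 5: midpoint = (4.875000 + 4.937500)/2 = 4.906250
  f(4.906250) = -1.900238
  f(mid) < 0, so root is in [4.906250, 4.937500]

midpoint = 4.906250


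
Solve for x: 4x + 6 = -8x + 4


Starting with: 4x + 6 = -8x + 4
Move all x terms to left: (4 + 8)x = 4 - 6
Simplify: 12x = -2
Divide both sides by 12: x = -1/6

x = -1/6


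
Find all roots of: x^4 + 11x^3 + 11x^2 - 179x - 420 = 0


Let p(x) = x^4 + 11x^3 + 11x^2 - 179x - 420. By the rational root theorem (leading coefficient 1), any rational root is an integer divisor of 420: try ±1, ±2, ... in turn.
Test x = 1: value = -576 ≠ 0.
Test x = -1: value = -240 ≠ 0.
Test x = 2: value = -630 ≠ 0.
Test x = -2: value = -90 ≠ 0.
Test x = 3: value = -480 ≠ 0.
Test x = -3: value = 0 ✓, so (x + 3) is a factor.
Synthetic division by (x + 3): bring down 1; 1(-3) + 11 = 8; 8(-3) + 11 = -13; (-13)(-3) - 179 = -140; (-140)(-3) - 420 = 0 → quotient x^3 + 8x^2 - 13x - 140, remainder 0.
Continue with the quotient x^3 + 8x^2 - 13x - 140 (candidates must divide 140).
Test x = 4: value = 0 ✓, so (x - 4) is a factor.
Synthetic division by (x - 4): bring down 1; 1(4) + 8 = 12; 12(4) - 13 = 35; 35(4) - 140 = 0 → quotient x^2 + 12x + 35, remainder 0.
Solve the quadratic x^2 + 12x + 35 = 0: discriminant = 12^2 - 4(1)(35) = 144 - 140 = 4.
sqrt(4) = 2, so x = (-12 ± 2)/2: x = -5 or x = -7.
Collecting all roots found:

x = -7, x = -5, x = -3, x = 4


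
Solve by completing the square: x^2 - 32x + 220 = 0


Start: x^2 - 32x + 220 = 0
Move constant: x^2 - 32x = -220
Half of -32 is -16, squared is 256
Add 256 to both sides: x^2 - 32x + 256 = 36
(x - 16)^2 = 36
x - 16 = ±6
x = 16 + 6 = 22 or x = 16 - 6 = 10

x = 10, x = 22


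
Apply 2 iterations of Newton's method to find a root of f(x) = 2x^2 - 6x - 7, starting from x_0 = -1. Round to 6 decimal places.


Newton's method: x_(n+1) = x_n - f(x_n)/f'(x_n)
f(x) = 2x^2 - 6x - 7
f'(x) = 4x - 6

Iteration 1:
  f(-1.000000) = 1.000000
  f'(-1.000000) = -10.000000
  x_1 = -1.000000 - (1.000000)/(-10.000000) = -0.900000

Iteration 2:
  f(-0.900000) = 0.020000
  f'(-0.900000) = -9.600000
  x_2 = -0.900000 - (0.020000)/(-9.600000) = -0.897917

x_2 = -0.897917


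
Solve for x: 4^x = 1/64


Express both sides with the same base.
1/64 = 4^(-3)
Since the bases match: x = -3

x = -3


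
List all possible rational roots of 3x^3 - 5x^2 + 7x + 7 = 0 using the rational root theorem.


Rational root theorem: possible roots are ±p/q where:
  p divides the constant term (7): p ∈ {1, 7}
  q divides the leading coefficient (3): q ∈ {1, 3}

All possible rational roots: -7, -7/3, -1, -1/3, 1/3, 1, 7/3, 7

-7, -7/3, -1, -1/3, 1/3, 1, 7/3, 7


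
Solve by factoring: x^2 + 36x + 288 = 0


We need two numbers that multiply to 288 and add to 36.
Those numbers are 12 and 24 (since 12 * 24 = 288 and 12 + 24 = 36).
So x^2 + 36x + 288 = (x + 12)(x + 24) = 0
Setting each factor to zero: x = -12 or x = -24

x = -24, x = -12


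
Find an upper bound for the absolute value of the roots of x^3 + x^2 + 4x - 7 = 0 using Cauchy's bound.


Cauchy's bound: all roots r satisfy |r| <= 1 + max(|a_i/a_n|) for i = 0,...,n-1
where a_n is the leading coefficient.

Coefficients: [1, 1, 4, -7]
Leading coefficient a_n = 1
Ratios |a_i/a_n|: 1, 4, 7
Maximum ratio: 7
Cauchy's bound: |r| <= 1 + 7 = 8

Upper bound = 8


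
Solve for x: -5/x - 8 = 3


Subtract -8 from both sides: -5/x = 11
Multiply both sides by x: -5 = 11 * x
Divide by 11: x = -5/11

x = -5/11


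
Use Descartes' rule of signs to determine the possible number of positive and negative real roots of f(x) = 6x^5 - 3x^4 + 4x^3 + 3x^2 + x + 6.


Descartes' rule of signs:

For positive roots, count sign changes in f(x) = 6x^5 - 3x^4 + 4x^3 + 3x^2 + x + 6:
Signs of coefficients: +, -, +, +, +, +
Number of sign changes: 2
Possible positive real roots: 2, 0

For negative roots, examine f(-x) = -6x^5 - 3x^4 - 4x^3 + 3x^2 - x + 6:
Signs of coefficients: -, -, -, +, -, +
Number of sign changes: 3
Possible negative real roots: 3, 1

Positive roots: 2 or 0; Negative roots: 3 or 1


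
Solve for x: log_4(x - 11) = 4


Convert to exponential form: x - 11 = 4^4 = 256
x = 256 + 11 = 267
Check: log_4(267 - 11) = log_4(256) = log_4(256) = 4 ✓

x = 267


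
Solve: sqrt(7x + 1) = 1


Square both sides: 7x + 1 = 1^2 = 1
7x = 1 - 1 = 0
x = 0
Check: sqrt(7*0 + 1) = sqrt(1) = 1 ✓

x = 0


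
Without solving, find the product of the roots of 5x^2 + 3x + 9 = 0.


By Vieta's formulas for ax^2 + bx + c = 0:
  Sum of roots = -b/a
  Product of roots = c/a

Here a = 5, b = 3, c = 9
Sum = -(3)/5 = -3/5
Product = 9/5 = 9/5

Product = 9/5


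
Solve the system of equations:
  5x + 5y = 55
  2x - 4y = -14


Using Cramer's rule:
Determinant D = (5)(-4) - (2)(5) = -20 - 10 = -30
Dx = (55)(-4) - (-14)(5) = -220 + 70 = -150
Dy = (5)(-14) - (2)(55) = -70 - 110 = -180
x = Dx/D = -150/-30 = 5
y = Dy/D = -180/-30 = 6

x = 5, y = 6


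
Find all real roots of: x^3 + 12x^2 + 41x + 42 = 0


Let p(x) = x^3 + 12x^2 + 41x + 42. By the rational root theorem (leading coefficient 1), any rational root is an integer divisor of 42: try ±1, ±2, ... in turn.
Test x = 1: value = 96 ≠ 0.
Test x = -1: value = 12 ≠ 0.
Test x = 2: value = 180 ≠ 0.
Test x = -2: value = 0 ✓, so (x + 2) is a factor.
Synthetic division by (x + 2): bring down 1; 1(-2) + 12 = 10; 10(-2) + 41 = 21; 21(-2) + 42 = 0 → quotient x^2 + 10x + 21, remainder 0.
Solve the quadratic x^2 + 10x + 21 = 0: discriminant = 10^2 - 4(1)(21) = 100 - 84 = 16.
sqrt(16) = 4, so x = (-10 ± 4)/2: x = -3 or x = -7.

x = -7, x = -3, x = -2


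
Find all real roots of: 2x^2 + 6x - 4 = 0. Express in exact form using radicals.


Using the quadratic formula: x = (-b ± sqrt(b^2 - 4ac)) / (2a)
Here a = 2, b = 6, c = -4
Discriminant = b^2 - 4ac = 6^2 - 4(2)(-4) = 36 + 32 = 68
Since discriminant = 68 > 0, there are two real roots.
x = (-6 ± 2*sqrt(17)) / 4
Simplifying: x = (-3 ± sqrt(17)) / 2
Numerically: x ≈ 0.5616 or x ≈ -3.5616

x = (-3 + sqrt(17)) / 2 or x = (-3 - sqrt(17)) / 2


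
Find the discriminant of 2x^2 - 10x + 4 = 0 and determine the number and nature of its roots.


For ax^2 + bx + c = 0, discriminant D = b^2 - 4ac
Here a = 2, b = -10, c = 4
D = (-10)^2 - 4(2)(4) = 100 - 32 = 68

D = 68 > 0 but not a perfect square
The equation has 2 distinct real irrational roots.

Discriminant = 68, 2 distinct real irrational roots


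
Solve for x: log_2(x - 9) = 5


Convert to exponential form: x - 9 = 2^5 = 32
x = 32 + 9 = 41
Check: log_2(41 - 9) = log_2(32) = log_2(32) = 5 ✓

x = 41


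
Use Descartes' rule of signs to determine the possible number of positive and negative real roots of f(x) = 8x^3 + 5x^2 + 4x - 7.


Descartes' rule of signs:

For positive roots, count sign changes in f(x) = 8x^3 + 5x^2 + 4x - 7:
Signs of coefficients: +, +, +, -
Number of sign changes: 1
Possible positive real roots: 1

For negative roots, examine f(-x) = -8x^3 + 5x^2 - 4x - 7:
Signs of coefficients: -, +, -, -
Number of sign changes: 2
Possible negative real roots: 2, 0

Positive roots: 1; Negative roots: 2 or 0


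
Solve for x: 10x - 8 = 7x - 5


Starting with: 10x - 8 = 7x - 5
Move all x terms to left: (10 - 7)x = -5 + 8
Simplify: 3x = 3
Divide both sides by 3: x = 1

x = 1


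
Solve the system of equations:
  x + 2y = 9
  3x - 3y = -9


Using Cramer's rule:
Determinant D = (1)(-3) - (3)(2) = -3 - 6 = -9
Dx = (9)(-3) - (-9)(2) = -27 + 18 = -9
Dy = (1)(-9) - (3)(9) = -9 - 27 = -36
x = Dx/D = -9/-9 = 1
y = Dy/D = -36/-9 = 4

x = 1, y = 4


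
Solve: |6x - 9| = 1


An absolute value equation |expr| = 1 gives two cases:
Case 1: 6x - 9 = 1
  6x = 10, so x = 5/3
Case 2: 6x - 9 = -1
  6x = 8, so x = 4/3

x = 4/3, x = 5/3


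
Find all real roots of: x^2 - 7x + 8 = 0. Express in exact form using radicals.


Using the quadratic formula: x = (-b ± sqrt(b^2 - 4ac)) / (2a)
Here a = 1, b = -7, c = 8
Discriminant = b^2 - 4ac = (-7)^2 - 4(1)(8) = 49 - 32 = 17
Since discriminant = 17 > 0, there are two real roots.
x = (7 ± sqrt(17)) / 2
Numerically: x ≈ 5.5616 or x ≈ 1.4384

x = (7 + sqrt(17)) / 2 or x = (7 - sqrt(17)) / 2


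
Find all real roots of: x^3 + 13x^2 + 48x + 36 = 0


Let p(x) = x^3 + 13x^2 + 48x + 36. By the rational root theorem (leading coefficient 1), any rational root is an integer divisor of 36: try ±1, ±2, ... in turn.
Test x = 1: value = 98 ≠ 0.
Test x = -1: value = 0 ✓, so (x + 1) is a factor.
Synthetic division by (x + 1): bring down 1; 1(-1) + 13 = 12; 12(-1) + 48 = 36; 36(-1) + 36 = 0 → quotient x^2 + 12x + 36, remainder 0.
Solve the quadratic x^2 + 12x + 36 = 0: discriminant = 12^2 - 4(1)(36) = 144 - 144 = 0.
Discriminant = 0, so a double root: x = -12/2 = -6.

x = -6 (multiplicity 2), x = -1


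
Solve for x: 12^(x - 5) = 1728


Express both sides with the same base.
1728 = 12^3
Since the bases match, equate exponents: x - 5 = 3
So x = 3 - (-5) = 8

x = 8


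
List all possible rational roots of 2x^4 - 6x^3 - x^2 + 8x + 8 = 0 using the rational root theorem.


Rational root theorem: possible roots are ±p/q where:
  p divides the constant term (8): p ∈ {1, 2, 4, 8}
  q divides the leading coefficient (2): q ∈ {1, 2}

All possible rational roots: -8, -4, -2, -1, -1/2, 1/2, 1, 2, 4, 8

-8, -4, -2, -1, -1/2, 1/2, 1, 2, 4, 8


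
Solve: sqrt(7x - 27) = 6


Square both sides: 7x - 27 = 6^2 = 36
7x = 36 + 27 = 63
x = 9
Check: sqrt(7*9 - 27) = sqrt(36) = 6 ✓

x = 9


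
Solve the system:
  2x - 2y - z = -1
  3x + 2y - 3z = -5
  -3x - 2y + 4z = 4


Using Cramer's rule. Expand each determinant along the first row.
D  = 2*[2*4 - (-3)*(-2)] - (-2)*[3*4 - (-3)*(-3)] + (-1)*[3*(-2) - 2*(-3)]
  = 2*(2) - (-2)*(3) + (-1)*(0) = 10
Dx = (-1)*[2*4 - (-3)*(-2)] - (-2)*[(-5)*4 - (-3)*4] + (-1)*[(-5)*(-2) - 2*4]
  = (-1)*(2) - (-2)*(-8) + (-1)*(2) = -20
Dy = 2*[(-5)*4 - (-3)*4] - (-1)*[3*4 - (-3)*(-3)] + (-1)*[3*4 - (-5)*(-3)]
  = 2*(-8) - (-1)*(3) + (-1)*(-3) = -10
Dz = 2*[2*4 - (-5)*(-2)] - (-2)*[3*4 - (-5)*(-3)] + (-1)*[3*(-2) - 2*(-3)]
  = 2*(-2) - (-2)*(-3) + (-1)*(0) = -10
x = Dx/D = -20/10 = -2, y = Dy/D = -10/10 = -1, z = Dz/D = -10/10 = -1
Check eq1: (2)(-2) + (-2)(-1) + (-1)(-1) = -1 = -1 ✓
Check eq2: (3)(-2) + (2)(-1) + (-3)(-1) = -5 = -5 ✓
Check eq3: (-3)(-2) + (-2)(-1) + (4)(-1) = 4 = 4 ✓

x = -2, y = -1, z = -1


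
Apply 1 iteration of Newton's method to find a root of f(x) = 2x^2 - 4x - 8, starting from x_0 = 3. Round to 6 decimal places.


Newton's method: x_(n+1) = x_n - f(x_n)/f'(x_n)
f(x) = 2x^2 - 4x - 8
f'(x) = 4x - 4

Iteration 1:
  f(3.000000) = -2.000000
  f'(3.000000) = 8.000000
  x_1 = 3.000000 - (-2.000000)/(8.000000) = 3.250000

x_1 = 3.250000


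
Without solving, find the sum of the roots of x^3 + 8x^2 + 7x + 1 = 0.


By Vieta's formulas for x^3 + bx^2 + cx + d = 0:
  r1 + r2 + r3 = -b/a = -8
  r1*r2 + r1*r3 + r2*r3 = c/a = 7
  r1*r2*r3 = -d/a = -1


Sum = -8


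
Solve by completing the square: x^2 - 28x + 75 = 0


Start: x^2 - 28x + 75 = 0
Move constant: x^2 - 28x = -75
Half of -28 is -14, squared is 196
Add 196 to both sides: x^2 - 28x + 196 = 121
(x - 14)^2 = 121
x - 14 = ±11
x = 14 + 11 = 25 or x = 14 - 11 = 3

x = 3, x = 25


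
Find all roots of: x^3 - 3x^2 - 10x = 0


The constant term is 0, so x = 0 is a root. Factor out x:
  x^2 - 3x - 10 = 0
Solve the quadratic x^2 - 3x - 10 = 0: discriminant = (-3)^2 - 4(1)(-10) = 9 + 40 = 49.
sqrt(49) = 7, so x = (3 ± 7)/2: x = 5 or x = -2.
Collecting all roots found:

x = -2, x = 0, x = 5


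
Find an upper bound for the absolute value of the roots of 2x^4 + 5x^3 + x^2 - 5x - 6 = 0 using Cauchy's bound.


Cauchy's bound: all roots r satisfy |r| <= 1 + max(|a_i/a_n|) for i = 0,...,n-1
where a_n is the leading coefficient.

Coefficients: [2, 5, 1, -5, -6]
Leading coefficient a_n = 2
Ratios |a_i/a_n|: 5/2, 1/2, 5/2, 3
Maximum ratio: 3
Cauchy's bound: |r| <= 1 + 3 = 4

Upper bound = 4


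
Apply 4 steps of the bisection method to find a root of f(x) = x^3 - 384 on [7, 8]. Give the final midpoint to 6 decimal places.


f(x) = x^3 - 384
f(7) = -41 < 0
f(8) = 128 > 0

Step 1: midpoint = (7.000000 + 8.000000)/2 = 7.500000
  f(7.500000) = 37.875000
  f(mid) > 0, so root is in [7.000000, 7.500000]

Step 2: midpoint = (7.000000 + 7.500000)/2 = 7.250000
  f(7.250000) = -2.921875
  f(mid) < 0, so root is in [7.250000, 7.500000]

Step 3: midpoint = (7.250000 + 7.500000)/2 = 7.375000
  f(7.375000) = 17.130859
  f(mid) > 0, so root is in [7.250000, 7.375000]

Step 4: midpoint = (7.250000 + 7.375000)/2 = 7.312500
  f(7.312500) = 7.018799
  f(mid) > 0, so root is in [7.250000, 7.312500]

midpoint = 7.312500


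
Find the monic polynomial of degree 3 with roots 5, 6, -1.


A monic polynomial with roots 5, 6, -1 is:
p(x) = (x - 5)(x - 6)(x + 1)
After multiplying by (x - 5): x - 5
After multiplying by (x - 6): x^2 - 11x + 30
After multiplying by (x + 1): x^3 - 10x^2 + 19x + 30

x^3 - 10x^2 + 19x + 30


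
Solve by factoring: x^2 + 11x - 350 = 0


We need two numbers that multiply to -350 and add to 11.
Those numbers are -14 and 25 (since (-14) * 25 = -350 and (-14) + 25 = 11).
So x^2 + 11x - 350 = (x - 14)(x + 25) = 0
Setting each factor to zero: x = 14 or x = -25

x = -25, x = 14


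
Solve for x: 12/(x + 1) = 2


Multiply both sides by (x + 1): 12 = 2(x + 1)
Distribute: 12 = 2x + 2
2x = 12 - 2 = 10
x = 5

x = 5


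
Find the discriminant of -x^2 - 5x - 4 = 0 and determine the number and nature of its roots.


For ax^2 + bx + c = 0, discriminant D = b^2 - 4ac
Here a = -1, b = -5, c = -4
D = (-5)^2 - 4(-1)(-4) = 25 - 16 = 9

D = 9 > 0 and is a perfect square (sqrt = 3)
The equation has 2 distinct real rational roots.

Discriminant = 9, 2 distinct real rational roots


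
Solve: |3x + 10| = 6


An absolute value equation |expr| = 6 gives two cases:
Case 1: 3x + 10 = 6
  3x = -4, so x = -4/3
Case 2: 3x + 10 = -6
  3x = -16, so x = -16/3

x = -16/3, x = -4/3


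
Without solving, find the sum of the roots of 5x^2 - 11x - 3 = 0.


By Vieta's formulas for ax^2 + bx + c = 0:
  Sum of roots = -b/a
  Product of roots = c/a

Here a = 5, b = -11, c = -3
Sum = -(-11)/5 = 11/5
Product = -3/5 = -3/5

Sum = 11/5


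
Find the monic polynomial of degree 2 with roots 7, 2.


A monic polynomial with roots 7, 2 is:
p(x) = (x - 7)(x - 2)
After multiplying by (x - 7): x - 7
After multiplying by (x - 2): x^2 - 9x + 14

x^2 - 9x + 14


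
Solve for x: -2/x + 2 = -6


Subtract 2 from both sides: -2/x = -8
Multiply both sides by x: -2 = -8 * x
Divide by -8: x = 1/4

x = 1/4


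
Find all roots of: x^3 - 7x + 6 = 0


Let p(x) = x^3 - 7x + 6. By the rational root theorem (leading coefficient 1), any rational root is an integer divisor of 6: try ±1, ±2, ... in turn.
Test x = 1: value = 0 ✓, so (x - 1) is a factor.
Synthetic division by (x - 1): bring down 1; 1(1) + 0 = 1; 1(1) - 7 = -6; (-6)(1) + 6 = 0 → quotient x^2 + x - 6, remainder 0.
Solve the quadratic x^2 + x - 6 = 0: discriminant = 1^2 - 4(1)(-6) = 1 + 24 = 25.
sqrt(25) = 5, so x = (-1 ± 5)/2: x = 2 or x = -3.
Collecting all roots found:

x = -3, x = 1, x = 2


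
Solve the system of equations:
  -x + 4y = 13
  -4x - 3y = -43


Using Cramer's rule:
Determinant D = (-1)(-3) - (-4)(4) = 3 + 16 = 19
Dx = (13)(-3) - (-43)(4) = -39 + 172 = 133
Dy = (-1)(-43) - (-4)(13) = 43 + 52 = 95
x = Dx/D = 133/19 = 7
y = Dy/D = 95/19 = 5

x = 7, y = 5


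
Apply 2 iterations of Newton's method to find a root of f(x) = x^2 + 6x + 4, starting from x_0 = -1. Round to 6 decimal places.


Newton's method: x_(n+1) = x_n - f(x_n)/f'(x_n)
f(x) = x^2 + 6x + 4
f'(x) = 2x + 6

Iteration 1:
  f(-1.000000) = -1.000000
  f'(-1.000000) = 4.000000
  x_1 = -1.000000 - (-1.000000)/(4.000000) = -0.750000

Iteration 2:
  f(-0.750000) = 0.062500
  f'(-0.750000) = 4.500000
  x_2 = -0.750000 - (0.062500)/(4.500000) = -0.763889

x_2 = -0.763889


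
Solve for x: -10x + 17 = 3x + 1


Starting with: -10x + 17 = 3x + 1
Move all x terms to left: (-10 - 3)x = 1 - 17
Simplify: -13x = -16
Divide both sides by -13: x = 16/13

x = 16/13


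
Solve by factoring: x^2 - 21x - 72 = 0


We need two numbers that multiply to -72 and add to -21.
Those numbers are -24 and 3 (since (-24) * 3 = -72 and (-24) + 3 = -21).
So x^2 - 21x - 72 = (x - 24)(x + 3) = 0
Setting each factor to zero: x = 24 or x = -3

x = -3, x = 24


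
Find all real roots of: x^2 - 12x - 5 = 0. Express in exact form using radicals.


Using the quadratic formula: x = (-b ± sqrt(b^2 - 4ac)) / (2a)
Here a = 1, b = -12, c = -5
Discriminant = b^2 - 4ac = (-12)^2 - 4(1)(-5) = 144 + 20 = 164
Since discriminant = 164 > 0, there are two real roots.
x = (12 ± 2*sqrt(41)) / 2
Simplifying: x = 6 ± sqrt(41)
Numerically: x ≈ 12.4031 or x ≈ -0.4031

x = 6 + sqrt(41) or x = 6 - sqrt(41)


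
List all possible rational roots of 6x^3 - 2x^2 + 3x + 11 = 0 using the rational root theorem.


Rational root theorem: possible roots are ±p/q where:
  p divides the constant term (11): p ∈ {1, 11}
  q divides the leading coefficient (6): q ∈ {1, 2, 3, 6}

All possible rational roots: -11, -11/2, -11/3, -11/6, -1, -1/2, -1/3, -1/6, 1/6, 1/3, 1/2, 1, 11/6, 11/3, 11/2, 11

-11, -11/2, -11/3, -11/6, -1, -1/2, -1/3, -1/6, 1/6, 1/3, 1/2, 1, 11/6, 11/3, 11/2, 11


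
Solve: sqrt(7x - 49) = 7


Square both sides: 7x - 49 = 7^2 = 49
7x = 49 + 49 = 98
x = 14
Check: sqrt(7*14 - 49) = sqrt(49) = 7 ✓

x = 14


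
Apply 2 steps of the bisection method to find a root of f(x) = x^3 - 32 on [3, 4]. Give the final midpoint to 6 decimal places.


f(x) = x^3 - 32
f(3) = -5 < 0
f(4) = 32 > 0

Step 1: midpoint = (3.000000 + 4.000000)/2 = 3.500000
  f(3.500000) = 10.875000
  f(mid) > 0, so root is in [3.000000, 3.500000]

Step 2: midpoint = (3.000000 + 3.500000)/2 = 3.250000
  f(3.250000) = 2.328125
  f(mid) > 0, so root is in [3.000000, 3.250000]

midpoint = 3.250000


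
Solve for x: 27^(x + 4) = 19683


Express both sides with the same base.
19683 = 27^3
Since the bases match, equate exponents: x + 4 = 3
So x = 3 - (4) = -1

x = -1


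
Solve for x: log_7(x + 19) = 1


Convert to exponential form: x + 19 = 7^1 = 7
x = 7 - 19 = -12
Check: log_7(-12 + 19) = log_7(7) = log_7(7) = 1 ✓

x = -12


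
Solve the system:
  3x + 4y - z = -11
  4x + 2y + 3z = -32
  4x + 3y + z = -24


Using Cramer's rule. Expand each determinant along the first row.
D  = 3*[2*1 - 3*3] - 4*[4*1 - 3*4] + (-1)*[4*3 - 2*4]
  = 3*(-7) - 4*(-8) + (-1)*(4) = 7
Dx = (-11)*[2*1 - 3*3] - 4*[(-32)*1 - 3*(-24)] + (-1)*[(-32)*3 - 2*(-24)]
  = (-11)*(-7) - 4*(40) + (-1)*(-48) = -35
Dy = 3*[(-32)*1 - 3*(-24)] - (-11)*[4*1 - 3*4] + (-1)*[4*(-24) - (-32)*4]
  = 3*(40) - (-11)*(-8) + (-1)*(32) = 0
Dz = 3*[2*(-24) - (-32)*3] - 4*[4*(-24) - (-32)*4] + (-11)*[4*3 - 2*4]
  = 3*(48) - 4*(32) + (-11)*(4) = -28
x = Dx/D = -35/7 = -5, y = Dy/D = 0/7 = 0, z = Dz/D = -28/7 = -4
Check eq1: (3)(-5) + (4)(0) + (-1)(-4) = -11 = -11 ✓
Check eq2: (4)(-5) + (2)(0) + (3)(-4) = -32 = -32 ✓
Check eq3: (4)(-5) + (3)(0) + (1)(-4) = -24 = -24 ✓

x = -5, y = 0, z = -4


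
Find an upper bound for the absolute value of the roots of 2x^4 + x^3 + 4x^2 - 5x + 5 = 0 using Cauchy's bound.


Cauchy's bound: all roots r satisfy |r| <= 1 + max(|a_i/a_n|) for i = 0,...,n-1
where a_n is the leading coefficient.

Coefficients: [2, 1, 4, -5, 5]
Leading coefficient a_n = 2
Ratios |a_i/a_n|: 1/2, 2, 5/2, 5/2
Maximum ratio: 5/2
Cauchy's bound: |r| <= 1 + 5/2 = 7/2

Upper bound = 7/2


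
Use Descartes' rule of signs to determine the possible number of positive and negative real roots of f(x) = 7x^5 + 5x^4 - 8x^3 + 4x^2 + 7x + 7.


Descartes' rule of signs:

For positive roots, count sign changes in f(x) = 7x^5 + 5x^4 - 8x^3 + 4x^2 + 7x + 7:
Signs of coefficients: +, +, -, +, +, +
Number of sign changes: 2
Possible positive real roots: 2, 0

For negative roots, examine f(-x) = -7x^5 + 5x^4 + 8x^3 + 4x^2 - 7x + 7:
Signs of coefficients: -, +, +, +, -, +
Number of sign changes: 3
Possible negative real roots: 3, 1

Positive roots: 2 or 0; Negative roots: 3 or 1


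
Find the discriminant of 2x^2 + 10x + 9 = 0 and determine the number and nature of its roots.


For ax^2 + bx + c = 0, discriminant D = b^2 - 4ac
Here a = 2, b = 10, c = 9
D = (10)^2 - 4(2)(9) = 100 - 72 = 28

D = 28 > 0 but not a perfect square
The equation has 2 distinct real irrational roots.

Discriminant = 28, 2 distinct real irrational roots


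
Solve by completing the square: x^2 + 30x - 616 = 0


Start: x^2 + 30x - 616 = 0
Move constant: x^2 + 30x = 616
Half of 30 is 15, squared is 225
Add 225 to both sides: x^2 + 30x + 225 = 841
(x + 15)^2 = 841
x + 15 = ±29
x = -15 + 29 = 14 or x = -15 - 29 = -44

x = -44, x = 14


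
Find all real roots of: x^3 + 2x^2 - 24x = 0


The constant term is 0, so x = 0 is a root. Factor out x:
  x(x^2 + 2x - 24) = 0
Solve the quadratic x^2 + 2x - 24 = 0: discriminant = 2^2 - 4(1)(-24) = 4 + 96 = 100.
sqrt(100) = 10, so x = (-2 ± 10)/2: x = 4 or x = -6.

x = -6, x = 0, x = 4


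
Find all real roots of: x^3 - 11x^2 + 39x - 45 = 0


Let p(x) = x^3 - 11x^2 + 39x - 45. By the rational root theorem (leading coefficient 1), any rational root is an integer divisor of 45: try ±1, ±2, ... in turn.
Test x = 1: value = -16 ≠ 0.
Test x = -1: value = -96 ≠ 0.
Test x = 3: value = 0 ✓, so (x - 3) is a factor.
Synthetic division by (x - 3): bring down 1; 1(3) - 11 = -8; (-8)(3) + 39 = 15; 15(3) - 45 = 0 → quotient x^2 - 8x + 15, remainder 0.
Solve the quadratic x^2 - 8x + 15 = 0: discriminant = (-8)^2 - 4(1)(15) = 64 - 60 = 4.
sqrt(4) = 2, so x = (8 ± 2)/2: x = 5 or x = 3.

x = 3 (multiplicity 2), x = 5


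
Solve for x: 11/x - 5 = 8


Subtract -5 from both sides: 11/x = 13
Multiply both sides by x: 11 = 13 * x
Divide by 13: x = 11/13

x = 11/13


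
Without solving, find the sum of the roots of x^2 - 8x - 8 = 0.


By Vieta's formulas for ax^2 + bx + c = 0:
  Sum of roots = -b/a
  Product of roots = c/a

Here a = 1, b = -8, c = -8
Sum = -(-8)/1 = 8
Product = -8/1 = -8

Sum = 8


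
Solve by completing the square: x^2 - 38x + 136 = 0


Start: x^2 - 38x + 136 = 0
Move constant: x^2 - 38x = -136
Half of -38 is -19, squared is 361
Add 361 to both sides: x^2 - 38x + 361 = 225
(x - 19)^2 = 225
x - 19 = ±15
x = 19 + 15 = 34 or x = 19 - 15 = 4

x = 4, x = 34


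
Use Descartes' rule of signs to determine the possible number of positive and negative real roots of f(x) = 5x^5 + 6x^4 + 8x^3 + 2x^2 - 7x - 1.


Descartes' rule of signs:

For positive roots, count sign changes in f(x) = 5x^5 + 6x^4 + 8x^3 + 2x^2 - 7x - 1:
Signs of coefficients: +, +, +, +, -, -
Number of sign changes: 1
Possible positive real roots: 1

For negative roots, examine f(-x) = -5x^5 + 6x^4 - 8x^3 + 2x^2 + 7x - 1:
Signs of coefficients: -, +, -, +, +, -
Number of sign changes: 4
Possible negative real roots: 4, 2, 0

Positive roots: 1; Negative roots: 4 or 2 or 0


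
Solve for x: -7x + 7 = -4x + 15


Starting with: -7x + 7 = -4x + 15
Move all x terms to left: (-7 + 4)x = 15 - 7
Simplify: -3x = 8
Divide both sides by -3: x = -8/3

x = -8/3


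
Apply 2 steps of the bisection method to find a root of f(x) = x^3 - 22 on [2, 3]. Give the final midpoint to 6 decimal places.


f(x) = x^3 - 22
f(2) = -14 < 0
f(3) = 5 > 0

Step 1: midpoint = (2.000000 + 3.000000)/2 = 2.500000
  f(2.500000) = -6.375000
  f(mid) < 0, so root is in [2.500000, 3.000000]

Step 2: midpoint = (2.500000 + 3.000000)/2 = 2.750000
  f(2.750000) = -1.203125
  f(mid) < 0, so root is in [2.750000, 3.000000]

midpoint = 2.750000


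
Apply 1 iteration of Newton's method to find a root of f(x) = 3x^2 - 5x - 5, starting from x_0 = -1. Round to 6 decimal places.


Newton's method: x_(n+1) = x_n - f(x_n)/f'(x_n)
f(x) = 3x^2 - 5x - 5
f'(x) = 6x - 5

Iteration 1:
  f(-1.000000) = 3.000000
  f'(-1.000000) = -11.000000
  x_1 = -1.000000 - (3.000000)/(-11.000000) = -0.727273

x_1 = -0.727273


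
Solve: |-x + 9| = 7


An absolute value equation |expr| = 7 gives two cases:
Case 1: -x + 9 = 7
  -x = -2, so x = 2
Case 2: -x + 9 = -7
  -x = -16, so x = 16

x = 2, x = 16


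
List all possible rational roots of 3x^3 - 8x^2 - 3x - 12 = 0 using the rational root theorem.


Rational root theorem: possible roots are ±p/q where:
  p divides the constant term (-12): p ∈ {1, 2, 3, 4, 6, 12}
  q divides the leading coefficient (3): q ∈ {1, 3}

All possible rational roots: -12, -6, -4, -3, -2, -4/3, -1, -2/3, -1/3, 1/3, 2/3, 1, 4/3, 2, 3, 4, 6, 12

-12, -6, -4, -3, -2, -4/3, -1, -2/3, -1/3, 1/3, 2/3, 1, 4/3, 2, 3, 4, 6, 12


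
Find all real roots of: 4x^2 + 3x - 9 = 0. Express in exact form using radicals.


Using the quadratic formula: x = (-b ± sqrt(b^2 - 4ac)) / (2a)
Here a = 4, b = 3, c = -9
Discriminant = b^2 - 4ac = 3^2 - 4(4)(-9) = 9 + 144 = 153
Since discriminant = 153 > 0, there are two real roots.
x = (-3 ± 3*sqrt(17)) / 8
Numerically: x ≈ 1.1712 or x ≈ -1.9212

x = (-3 + 3*sqrt(17)) / 8 or x = (-3 - 3*sqrt(17)) / 8


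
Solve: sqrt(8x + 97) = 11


Square both sides: 8x + 97 = 11^2 = 121
8x = 121 - 97 = 24
x = 3
Check: sqrt(8*3 + 97) = sqrt(121) = 11 ✓

x = 3


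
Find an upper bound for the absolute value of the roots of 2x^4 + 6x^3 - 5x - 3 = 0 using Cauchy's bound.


Cauchy's bound: all roots r satisfy |r| <= 1 + max(|a_i/a_n|) for i = 0,...,n-1
where a_n is the leading coefficient.

Coefficients: [2, 6, 0, -5, -3]
Leading coefficient a_n = 2
Ratios |a_i/a_n|: 3, 0, 5/2, 3/2
Maximum ratio: 3
Cauchy's bound: |r| <= 1 + 3 = 4

Upper bound = 4


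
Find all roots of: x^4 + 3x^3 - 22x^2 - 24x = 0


The constant term is 0, so x = 0 is a root. Factor out x:
  x^3 + 3x^2 - 22x - 24 = 0
Let p(x) = x^3 + 3x^2 - 22x - 24. By the rational root theorem (leading coefficient 1), any rational root is an integer divisor of 24: try ±1, ±2, ... in turn.
Test x = 1: value = -42 ≠ 0.
Test x = -1: value = 0 ✓, so (x + 1) is a factor.
Synthetic division by (x + 1): bring down 1; 1(-1) + 3 = 2; 2(-1) - 22 = -24; (-24)(-1) - 24 = 0 → quotient x^2 + 2x - 24, remainder 0.
Solve the quadratic x^2 + 2x - 24 = 0: discriminant = 2^2 - 4(1)(-24) = 4 + 96 = 100.
sqrt(100) = 10, so x = (-2 ± 10)/2: x = 4 or x = -6.
Collecting all roots found:

x = -6, x = -1, x = 0, x = 4


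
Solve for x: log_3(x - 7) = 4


Convert to exponential form: x - 7 = 3^4 = 81
x = 81 + 7 = 88
Check: log_3(88 - 7) = log_3(81) = log_3(81) = 4 ✓

x = 88


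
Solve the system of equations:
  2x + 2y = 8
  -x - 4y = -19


Using Cramer's rule:
Determinant D = (2)(-4) - (-1)(2) = -8 + 2 = -6
Dx = (8)(-4) - (-19)(2) = -32 + 38 = 6
Dy = (2)(-19) - (-1)(8) = -38 + 8 = -30
x = Dx/D = 6/-6 = -1
y = Dy/D = -30/-6 = 5

x = -1, y = 5


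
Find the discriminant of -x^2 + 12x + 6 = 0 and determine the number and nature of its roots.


For ax^2 + bx + c = 0, discriminant D = b^2 - 4ac
Here a = -1, b = 12, c = 6
D = (12)^2 - 4(-1)(6) = 144 + 24 = 168

D = 168 > 0 but not a perfect square
The equation has 2 distinct real irrational roots.

Discriminant = 168, 2 distinct real irrational roots


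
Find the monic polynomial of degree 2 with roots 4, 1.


A monic polynomial with roots 4, 1 is:
p(x) = (x - 4)(x - 1)
After multiplying by (x - 4): x - 4
After multiplying by (x - 1): x^2 - 5x + 4

x^2 - 5x + 4


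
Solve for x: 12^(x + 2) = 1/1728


Express both sides with the same base.
1/1728 = 12^(-3)
Since the bases match, equate exponents: x + 2 = -3
So x = -3 - (2) = -5

x = -5


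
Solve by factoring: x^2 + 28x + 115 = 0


We need two numbers that multiply to 115 and add to 28.
Those numbers are 5 and 23 (since 5 * 23 = 115 and 5 + 23 = 28).
So x^2 + 28x + 115 = (x + 5)(x + 23) = 0
Setting each factor to zero: x = -5 or x = -23

x = -23, x = -5


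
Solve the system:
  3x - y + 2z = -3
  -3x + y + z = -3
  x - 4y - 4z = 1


Using Cramer's rule. Expand each determinant along the first row.
D  = 3*[1*(-4) - 1*(-4)] - (-1)*[(-3)*(-4) - 1*1] + 2*[(-3)*(-4) - 1*1]
  = 3*(0) - (-1)*(11) + 2*(11) = 33
Dx = (-3)*[1*(-4) - 1*(-4)] - (-1)*[(-3)*(-4) - 1*1] + 2*[(-3)*(-4) - 1*1]
  = (-3)*(0) - (-1)*(11) + 2*(11) = 33
Dy = 3*[(-3)*(-4) - 1*1] - (-3)*[(-3)*(-4) - 1*1] + 2*[(-3)*1 - (-3)*1]
  = 3*(11) - (-3)*(11) + 2*(0) = 66
Dz = 3*[1*1 - (-3)*(-4)] - (-1)*[(-3)*1 - (-3)*1] + (-3)*[(-3)*(-4) - 1*1]
  = 3*(-11) - (-1)*(0) + (-3)*(11) = -66
x = Dx/D = 33/33 = 1, y = Dy/D = 66/33 = 2, z = Dz/D = -66/33 = -2
Check eq1: (3)(1) + (-1)(2) + (2)(-2) = -3 = -3 ✓
Check eq2: (-3)(1) + (1)(2) + (1)(-2) = -3 = -3 ✓
Check eq3: (1)(1) + (-4)(2) + (-4)(-2) = 1 = 1 ✓

x = 1, y = 2, z = -2


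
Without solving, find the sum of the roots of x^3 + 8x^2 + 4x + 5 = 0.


By Vieta's formulas for x^3 + bx^2 + cx + d = 0:
  r1 + r2 + r3 = -b/a = -8
  r1*r2 + r1*r3 + r2*r3 = c/a = 4
  r1*r2*r3 = -d/a = -5


Sum = -8


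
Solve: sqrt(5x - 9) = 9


Square both sides: 5x - 9 = 9^2 = 81
5x = 81 + 9 = 90
x = 18
Check: sqrt(5*18 - 9) = sqrt(81) = 9 ✓

x = 18


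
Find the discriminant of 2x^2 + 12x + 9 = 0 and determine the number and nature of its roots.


For ax^2 + bx + c = 0, discriminant D = b^2 - 4ac
Here a = 2, b = 12, c = 9
D = (12)^2 - 4(2)(9) = 144 - 72 = 72

D = 72 > 0 but not a perfect square
The equation has 2 distinct real irrational roots.

Discriminant = 72, 2 distinct real irrational roots


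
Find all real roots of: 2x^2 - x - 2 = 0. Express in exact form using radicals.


Using the quadratic formula: x = (-b ± sqrt(b^2 - 4ac)) / (2a)
Here a = 2, b = -1, c = -2
Discriminant = b^2 - 4ac = (-1)^2 - 4(2)(-2) = 1 + 16 = 17
Since discriminant = 17 > 0, there are two real roots.
x = (1 ± sqrt(17)) / 4
Numerically: x ≈ 1.2808 or x ≈ -0.7808

x = (1 + sqrt(17)) / 4 or x = (1 - sqrt(17)) / 4


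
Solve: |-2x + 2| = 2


An absolute value equation |expr| = 2 gives two cases:
Case 1: -2x + 2 = 2
  -2x = 0, so x = 0
Case 2: -2x + 2 = -2
  -2x = -4, so x = 2

x = 0, x = 2


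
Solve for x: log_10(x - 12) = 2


Convert to exponential form: x - 12 = 10^2 = 100
x = 100 + 12 = 112
Check: log_10(112 - 12) = log_10(100) = log_10(100) = 2 ✓

x = 112


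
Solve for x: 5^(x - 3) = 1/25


Express both sides with the same base.
1/25 = 5^(-2)
Since the bases match, equate exponents: x - 3 = -2
So x = -2 - (-3) = 1

x = 1


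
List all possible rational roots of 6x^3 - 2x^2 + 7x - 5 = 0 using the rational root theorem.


Rational root theorem: possible roots are ±p/q where:
  p divides the constant term (-5): p ∈ {1, 5}
  q divides the leading coefficient (6): q ∈ {1, 2, 3, 6}

All possible rational roots: -5, -5/2, -5/3, -1, -5/6, -1/2, -1/3, -1/6, 1/6, 1/3, 1/2, 5/6, 1, 5/3, 5/2, 5

-5, -5/2, -5/3, -1, -5/6, -1/2, -1/3, -1/6, 1/6, 1/3, 1/2, 5/6, 1, 5/3, 5/2, 5


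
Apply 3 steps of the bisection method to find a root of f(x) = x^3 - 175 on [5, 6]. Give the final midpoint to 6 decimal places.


f(x) = x^3 - 175
f(5) = -50 < 0
f(6) = 41 > 0

Step 1: midpoint = (5.000000 + 6.000000)/2 = 5.500000
  f(5.500000) = -8.625000
  f(mid) < 0, so root is in [5.500000, 6.000000]

Step 2: midpoint = (5.500000 + 6.000000)/2 = 5.750000
  f(5.750000) = 15.109375
  f(mid) > 0, so root is in [5.500000, 5.750000]

Step 3: midpoint = (5.500000 + 5.750000)/2 = 5.625000
  f(5.625000) = 2.978516
  f(mid) > 0, so root is in [5.500000, 5.625000]

midpoint = 5.625000


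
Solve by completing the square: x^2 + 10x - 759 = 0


Start: x^2 + 10x - 759 = 0
Move constant: x^2 + 10x = 759
Half of 10 is 5, squared is 25
Add 25 to both sides: x^2 + 10x + 25 = 784
(x + 5)^2 = 784
x + 5 = ±28
x = -5 + 28 = 23 or x = -5 - 28 = -33

x = -33, x = 23


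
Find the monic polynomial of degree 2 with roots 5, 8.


A monic polynomial with roots 5, 8 is:
p(x) = (x - 5)(x - 8)
After multiplying by (x - 5): x - 5
After multiplying by (x - 8): x^2 - 13x + 40

x^2 - 13x + 40


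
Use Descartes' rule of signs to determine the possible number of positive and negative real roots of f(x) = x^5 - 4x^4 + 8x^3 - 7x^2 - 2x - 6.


Descartes' rule of signs:

For positive roots, count sign changes in f(x) = x^5 - 4x^4 + 8x^3 - 7x^2 - 2x - 6:
Signs of coefficients: +, -, +, -, -, -
Number of sign changes: 3
Possible positive real roots: 3, 1

For negative roots, examine f(-x) = -x^5 - 4x^4 - 8x^3 - 7x^2 + 2x - 6:
Signs of coefficients: -, -, -, -, +, -
Number of sign changes: 2
Possible negative real roots: 2, 0

Positive roots: 3 or 1; Negative roots: 2 or 0


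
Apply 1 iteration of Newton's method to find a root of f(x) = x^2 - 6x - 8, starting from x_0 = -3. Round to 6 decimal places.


Newton's method: x_(n+1) = x_n - f(x_n)/f'(x_n)
f(x) = x^2 - 6x - 8
f'(x) = 2x - 6

Iteration 1:
  f(-3.000000) = 19.000000
  f'(-3.000000) = -12.000000
  x_1 = -3.000000 - (19.000000)/(-12.000000) = -1.416667

x_1 = -1.416667


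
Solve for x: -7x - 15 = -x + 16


Starting with: -7x - 15 = -x + 16
Move all x terms to left: (-7 + 1)x = 16 + 15
Simplify: -6x = 31
Divide both sides by -6: x = -31/6

x = -31/6


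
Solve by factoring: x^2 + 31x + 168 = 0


We need two numbers that multiply to 168 and add to 31.
Those numbers are 24 and 7 (since 24 * 7 = 168 and 24 + 7 = 31).
So x^2 + 31x + 168 = (x + 24)(x + 7) = 0
Setting each factor to zero: x = -24 or x = -7

x = -24, x = -7


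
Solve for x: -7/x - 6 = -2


Subtract -6 from both sides: -7/x = 4
Multiply both sides by x: -7 = 4 * x
Divide by 4: x = -7/4

x = -7/4


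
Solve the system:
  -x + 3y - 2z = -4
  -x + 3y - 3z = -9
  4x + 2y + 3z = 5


Using Cramer's rule. Expand each determinant along the first row.
D  = (-1)*[3*3 - (-3)*2] - 3*[(-1)*3 - (-3)*4] + (-2)*[(-1)*2 - 3*4]
  = (-1)*(15) - 3*(9) + (-2)*(-14) = -14
Dx = (-4)*[3*3 - (-3)*2] - 3*[(-9)*3 - (-3)*5] + (-2)*[(-9)*2 - 3*5]
  = (-4)*(15) - 3*(-12) + (-2)*(-33) = 42
Dy = (-1)*[(-9)*3 - (-3)*5] - (-4)*[(-1)*3 - (-3)*4] + (-2)*[(-1)*5 - (-9)*4]
  = (-1)*(-12) - (-4)*(9) + (-2)*(31) = -14
Dz = (-1)*[3*5 - (-9)*2] - 3*[(-1)*5 - (-9)*4] + (-4)*[(-1)*2 - 3*4]
  = (-1)*(33) - 3*(31) + (-4)*(-14) = -70
x = Dx/D = 42/-14 = -3, y = Dy/D = -14/-14 = 1, z = Dz/D = -70/-14 = 5
Check eq1: (-1)(-3) + (3)(1) + (-2)(5) = -4 = -4 ✓
Check eq2: (-1)(-3) + (3)(1) + (-3)(5) = -9 = -9 ✓
Check eq3: (4)(-3) + (2)(1) + (3)(5) = 5 = 5 ✓

x = -3, y = 1, z = 5


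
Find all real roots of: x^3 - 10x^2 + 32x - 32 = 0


Let p(x) = x^3 - 10x^2 + 32x - 32. By the rational root theorem (leading coefficient 1), any rational root is an integer divisor of 32: try ±1, ±2, ... in turn.
Test x = 1: value = -9 ≠ 0.
Test x = -1: value = -75 ≠ 0.
Test x = 2: value = 0 ✓, so (x - 2) is a factor.
Synthetic division by (x - 2): bring down 1; 1(2) - 10 = -8; (-8)(2) + 32 = 16; 16(2) - 32 = 0 → quotient x^2 - 8x + 16, remainder 0.
Solve the quadratic x^2 - 8x + 16 = 0: discriminant = (-8)^2 - 4(1)(16) = 64 - 64 = 0.
Discriminant = 0, so a double root: x = 8/2 = 4.

x = 2, x = 4 (multiplicity 2)


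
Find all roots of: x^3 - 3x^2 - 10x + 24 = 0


Let p(x) = x^3 - 3x^2 - 10x + 24. By the rational root theorem (leading coefficient 1), any rational root is an integer divisor of 24: try ±1, ±2, ... in turn.
Test x = 1: value = 12 ≠ 0.
Test x = -1: value = 30 ≠ 0.
Test x = 2: value = 0 ✓, so (x - 2) is a factor.
Synthetic division by (x - 2): bring down 1; 1(2) - 3 = -1; (-1)(2) - 10 = -12; (-12)(2) + 24 = 0 → quotient x^2 - x - 12, remainder 0.
Solve the quadratic x^2 - x - 12 = 0: discriminant = (-1)^2 - 4(1)(-12) = 1 + 48 = 49.
sqrt(49) = 7, so x = (1 ± 7)/2: x = 4 or x = -3.
Collecting all roots found:

x = -3, x = 2, x = 4


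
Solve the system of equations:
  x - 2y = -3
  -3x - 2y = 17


Using Cramer's rule:
Determinant D = (1)(-2) - (-3)(-2) = -2 - 6 = -8
Dx = (-3)(-2) - (17)(-2) = 6 + 34 = 40
Dy = (1)(17) - (-3)(-3) = 17 - 9 = 8
x = Dx/D = 40/-8 = -5
y = Dy/D = 8/-8 = -1

x = -5, y = -1


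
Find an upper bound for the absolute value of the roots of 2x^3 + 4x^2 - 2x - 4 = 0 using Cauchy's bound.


Cauchy's bound: all roots r satisfy |r| <= 1 + max(|a_i/a_n|) for i = 0,...,n-1
where a_n is the leading coefficient.

Coefficients: [2, 4, -2, -4]
Leading coefficient a_n = 2
Ratios |a_i/a_n|: 2, 1, 2
Maximum ratio: 2
Cauchy's bound: |r| <= 1 + 2 = 3

Upper bound = 3


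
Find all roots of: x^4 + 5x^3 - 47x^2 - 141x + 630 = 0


Let p(x) = x^4 + 5x^3 - 47x^2 - 141x + 630. By the rational root theorem (leading coefficient 1), any rational root is an integer divisor of 630: try ±1, ±2, ... in turn.
Test x = 1: value = 448 ≠ 0.
Test x = -1: value = 720 ≠ 0.
Test x = 2: value = 216 ≠ 0.
Test x = -2: value = 700 ≠ 0.
Test x = 3: value = 0 ✓, so (x - 3) is a factor.
Synthetic division by (x - 3): bring down 1; 1(3) + 5 = 8; 8(3) - 47 = -23; (-23)(3) - 141 = -210; (-210)(3) + 630 = 0 → quotient x^3 + 8x^2 - 23x - 210, remainder 0.
Continue with the quotient x^3 + 8x^2 - 23x - 210 (candidates must divide 210; re-test x = 3 first in case it repeats).
Test x = 3: value = -180 ≠ 0.
Test x = -3: value = -96 ≠ 0.
Test x = 5: value = 0 ✓, so (x - 5) is a factor.
Synthetic division by (x - 5): bring down 1; 1(5) + 8 = 13; 13(5) - 23 = 42; 42(5) - 210 = 0 → quotient x^2 + 13x + 42, remainder 0.
Solve the quadratic x^2 + 13x + 42 = 0: discriminant = 13^2 - 4(1)(42) = 169 - 168 = 1.
sqrt(1) = 1, so x = (-13 ± 1)/2: x = -6 or x = -7.
Collecting all roots found:

x = -7, x = -6, x = 3, x = 5


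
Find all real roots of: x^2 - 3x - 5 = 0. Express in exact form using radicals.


Using the quadratic formula: x = (-b ± sqrt(b^2 - 4ac)) / (2a)
Here a = 1, b = -3, c = -5
Discriminant = b^2 - 4ac = (-3)^2 - 4(1)(-5) = 9 + 20 = 29
Since discriminant = 29 > 0, there are two real roots.
x = (3 ± sqrt(29)) / 2
Numerically: x ≈ 4.1926 or x ≈ -1.1926

x = (3 + sqrt(29)) / 2 or x = (3 - sqrt(29)) / 2


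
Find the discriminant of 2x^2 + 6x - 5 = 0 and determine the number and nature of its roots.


For ax^2 + bx + c = 0, discriminant D = b^2 - 4ac
Here a = 2, b = 6, c = -5
D = (6)^2 - 4(2)(-5) = 36 + 40 = 76

D = 76 > 0 but not a perfect square
The equation has 2 distinct real irrational roots.

Discriminant = 76, 2 distinct real irrational roots


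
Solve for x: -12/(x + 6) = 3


Multiply both sides by (x + 6): -12 = 3(x + 6)
Distribute: -12 = 3x + 18
3x = -12 - 18 = -30
x = -10

x = -10


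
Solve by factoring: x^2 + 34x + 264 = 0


We need two numbers that multiply to 264 and add to 34.
Those numbers are 12 and 22 (since 12 * 22 = 264 and 12 + 22 = 34).
So x^2 + 34x + 264 = (x + 12)(x + 22) = 0
Setting each factor to zero: x = -12 or x = -22

x = -22, x = -12


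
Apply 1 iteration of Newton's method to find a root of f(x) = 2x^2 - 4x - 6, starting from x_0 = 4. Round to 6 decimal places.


Newton's method: x_(n+1) = x_n - f(x_n)/f'(x_n)
f(x) = 2x^2 - 4x - 6
f'(x) = 4x - 4

Iteration 1:
  f(4.000000) = 10.000000
  f'(4.000000) = 12.000000
  x_1 = 4.000000 - (10.000000)/(12.000000) = 3.166667

x_1 = 3.166667
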